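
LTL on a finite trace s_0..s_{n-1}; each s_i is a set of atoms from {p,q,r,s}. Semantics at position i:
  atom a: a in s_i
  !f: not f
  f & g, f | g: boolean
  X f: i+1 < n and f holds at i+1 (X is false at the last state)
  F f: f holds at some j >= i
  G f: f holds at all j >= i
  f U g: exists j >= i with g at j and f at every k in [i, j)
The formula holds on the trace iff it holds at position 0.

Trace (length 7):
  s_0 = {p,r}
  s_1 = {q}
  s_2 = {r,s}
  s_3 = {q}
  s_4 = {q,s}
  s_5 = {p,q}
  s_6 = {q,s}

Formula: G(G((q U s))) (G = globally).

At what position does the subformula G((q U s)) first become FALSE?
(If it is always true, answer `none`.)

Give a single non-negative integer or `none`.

Answer: 0

Derivation:
s_0={p,r}: G((q U s))=False (q U s)=False q=False s=False
s_1={q}: G((q U s))=True (q U s)=True q=True s=False
s_2={r,s}: G((q U s))=True (q U s)=True q=False s=True
s_3={q}: G((q U s))=True (q U s)=True q=True s=False
s_4={q,s}: G((q U s))=True (q U s)=True q=True s=True
s_5={p,q}: G((q U s))=True (q U s)=True q=True s=False
s_6={q,s}: G((q U s))=True (q U s)=True q=True s=True
G(G((q U s))) holds globally = False
First violation at position 0.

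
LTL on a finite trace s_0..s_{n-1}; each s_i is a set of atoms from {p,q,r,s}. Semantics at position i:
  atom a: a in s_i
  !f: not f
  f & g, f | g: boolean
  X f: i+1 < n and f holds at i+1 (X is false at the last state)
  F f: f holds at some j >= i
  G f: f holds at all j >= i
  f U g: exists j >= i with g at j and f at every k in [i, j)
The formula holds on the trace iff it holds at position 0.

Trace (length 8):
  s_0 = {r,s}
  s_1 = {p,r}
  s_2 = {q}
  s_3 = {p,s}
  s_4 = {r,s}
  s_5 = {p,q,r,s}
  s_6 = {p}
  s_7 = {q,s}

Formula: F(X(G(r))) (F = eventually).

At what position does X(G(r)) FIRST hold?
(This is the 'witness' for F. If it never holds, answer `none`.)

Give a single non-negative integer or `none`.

s_0={r,s}: X(G(r))=False G(r)=False r=True
s_1={p,r}: X(G(r))=False G(r)=False r=True
s_2={q}: X(G(r))=False G(r)=False r=False
s_3={p,s}: X(G(r))=False G(r)=False r=False
s_4={r,s}: X(G(r))=False G(r)=False r=True
s_5={p,q,r,s}: X(G(r))=False G(r)=False r=True
s_6={p}: X(G(r))=False G(r)=False r=False
s_7={q,s}: X(G(r))=False G(r)=False r=False
F(X(G(r))) does not hold (no witness exists).

Answer: none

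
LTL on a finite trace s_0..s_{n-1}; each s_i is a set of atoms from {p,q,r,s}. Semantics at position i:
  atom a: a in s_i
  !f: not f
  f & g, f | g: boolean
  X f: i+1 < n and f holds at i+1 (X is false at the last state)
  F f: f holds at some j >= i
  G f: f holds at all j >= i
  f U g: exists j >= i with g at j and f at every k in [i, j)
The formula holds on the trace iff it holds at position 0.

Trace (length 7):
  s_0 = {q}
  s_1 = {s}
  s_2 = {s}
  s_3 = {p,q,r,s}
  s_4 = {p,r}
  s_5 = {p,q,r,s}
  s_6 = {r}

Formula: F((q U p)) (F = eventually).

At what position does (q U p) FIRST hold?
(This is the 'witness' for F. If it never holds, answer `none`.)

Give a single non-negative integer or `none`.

s_0={q}: (q U p)=False q=True p=False
s_1={s}: (q U p)=False q=False p=False
s_2={s}: (q U p)=False q=False p=False
s_3={p,q,r,s}: (q U p)=True q=True p=True
s_4={p,r}: (q U p)=True q=False p=True
s_5={p,q,r,s}: (q U p)=True q=True p=True
s_6={r}: (q U p)=False q=False p=False
F((q U p)) holds; first witness at position 3.

Answer: 3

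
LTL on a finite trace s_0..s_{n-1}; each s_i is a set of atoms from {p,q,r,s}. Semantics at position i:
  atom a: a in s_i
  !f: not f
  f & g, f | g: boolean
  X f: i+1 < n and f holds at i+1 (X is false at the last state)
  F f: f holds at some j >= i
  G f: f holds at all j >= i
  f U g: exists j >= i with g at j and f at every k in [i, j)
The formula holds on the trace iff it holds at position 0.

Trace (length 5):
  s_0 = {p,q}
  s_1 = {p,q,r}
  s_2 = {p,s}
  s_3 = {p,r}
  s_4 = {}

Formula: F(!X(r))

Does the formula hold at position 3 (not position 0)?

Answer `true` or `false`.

Answer: true

Derivation:
s_0={p,q}: F(!X(r))=True !X(r)=False X(r)=True r=False
s_1={p,q,r}: F(!X(r))=True !X(r)=True X(r)=False r=True
s_2={p,s}: F(!X(r))=True !X(r)=False X(r)=True r=False
s_3={p,r}: F(!X(r))=True !X(r)=True X(r)=False r=True
s_4={}: F(!X(r))=True !X(r)=True X(r)=False r=False
Evaluating at position 3: result = True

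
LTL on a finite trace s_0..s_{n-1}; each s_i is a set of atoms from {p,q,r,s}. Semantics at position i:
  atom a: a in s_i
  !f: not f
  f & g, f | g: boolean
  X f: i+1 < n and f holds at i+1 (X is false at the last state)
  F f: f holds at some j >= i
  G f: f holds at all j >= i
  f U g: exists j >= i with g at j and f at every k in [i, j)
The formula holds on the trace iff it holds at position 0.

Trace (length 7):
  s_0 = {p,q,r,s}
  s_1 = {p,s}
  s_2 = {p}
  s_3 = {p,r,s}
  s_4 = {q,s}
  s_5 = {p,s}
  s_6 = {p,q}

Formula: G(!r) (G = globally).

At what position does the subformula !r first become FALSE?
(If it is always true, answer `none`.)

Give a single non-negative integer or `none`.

Answer: 0

Derivation:
s_0={p,q,r,s}: !r=False r=True
s_1={p,s}: !r=True r=False
s_2={p}: !r=True r=False
s_3={p,r,s}: !r=False r=True
s_4={q,s}: !r=True r=False
s_5={p,s}: !r=True r=False
s_6={p,q}: !r=True r=False
G(!r) holds globally = False
First violation at position 0.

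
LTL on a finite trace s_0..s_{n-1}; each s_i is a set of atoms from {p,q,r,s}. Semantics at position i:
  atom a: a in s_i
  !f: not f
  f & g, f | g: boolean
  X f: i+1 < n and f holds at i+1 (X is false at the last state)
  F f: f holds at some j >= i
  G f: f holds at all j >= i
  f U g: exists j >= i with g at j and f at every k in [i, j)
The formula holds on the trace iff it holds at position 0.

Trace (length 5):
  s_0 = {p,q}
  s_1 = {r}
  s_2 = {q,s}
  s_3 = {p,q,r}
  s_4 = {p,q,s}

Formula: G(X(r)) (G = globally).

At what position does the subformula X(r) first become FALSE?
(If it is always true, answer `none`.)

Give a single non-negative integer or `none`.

Answer: 1

Derivation:
s_0={p,q}: X(r)=True r=False
s_1={r}: X(r)=False r=True
s_2={q,s}: X(r)=True r=False
s_3={p,q,r}: X(r)=False r=True
s_4={p,q,s}: X(r)=False r=False
G(X(r)) holds globally = False
First violation at position 1.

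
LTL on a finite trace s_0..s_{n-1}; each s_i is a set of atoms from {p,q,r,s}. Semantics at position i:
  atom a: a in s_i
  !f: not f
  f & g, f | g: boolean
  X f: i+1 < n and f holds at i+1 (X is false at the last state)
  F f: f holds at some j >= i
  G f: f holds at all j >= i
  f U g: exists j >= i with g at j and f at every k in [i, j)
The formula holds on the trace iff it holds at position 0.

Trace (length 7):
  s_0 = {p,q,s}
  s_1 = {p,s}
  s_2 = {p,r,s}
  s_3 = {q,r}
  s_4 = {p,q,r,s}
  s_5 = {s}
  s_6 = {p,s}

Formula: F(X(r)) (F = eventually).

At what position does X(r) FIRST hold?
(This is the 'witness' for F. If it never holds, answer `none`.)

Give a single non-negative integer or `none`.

Answer: 1

Derivation:
s_0={p,q,s}: X(r)=False r=False
s_1={p,s}: X(r)=True r=False
s_2={p,r,s}: X(r)=True r=True
s_3={q,r}: X(r)=True r=True
s_4={p,q,r,s}: X(r)=False r=True
s_5={s}: X(r)=False r=False
s_6={p,s}: X(r)=False r=False
F(X(r)) holds; first witness at position 1.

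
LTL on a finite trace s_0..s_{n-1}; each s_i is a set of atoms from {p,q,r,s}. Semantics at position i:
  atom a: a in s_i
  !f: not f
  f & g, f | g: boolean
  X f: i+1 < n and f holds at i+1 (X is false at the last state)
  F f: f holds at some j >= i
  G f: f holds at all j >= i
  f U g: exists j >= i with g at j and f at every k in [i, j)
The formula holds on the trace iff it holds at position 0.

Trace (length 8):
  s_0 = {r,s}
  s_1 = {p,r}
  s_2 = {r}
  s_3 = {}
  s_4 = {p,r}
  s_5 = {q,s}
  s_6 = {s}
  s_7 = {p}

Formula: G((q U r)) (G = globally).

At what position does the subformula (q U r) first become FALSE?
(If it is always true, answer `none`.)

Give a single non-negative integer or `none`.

Answer: 3

Derivation:
s_0={r,s}: (q U r)=True q=False r=True
s_1={p,r}: (q U r)=True q=False r=True
s_2={r}: (q U r)=True q=False r=True
s_3={}: (q U r)=False q=False r=False
s_4={p,r}: (q U r)=True q=False r=True
s_5={q,s}: (q U r)=False q=True r=False
s_6={s}: (q U r)=False q=False r=False
s_7={p}: (q U r)=False q=False r=False
G((q U r)) holds globally = False
First violation at position 3.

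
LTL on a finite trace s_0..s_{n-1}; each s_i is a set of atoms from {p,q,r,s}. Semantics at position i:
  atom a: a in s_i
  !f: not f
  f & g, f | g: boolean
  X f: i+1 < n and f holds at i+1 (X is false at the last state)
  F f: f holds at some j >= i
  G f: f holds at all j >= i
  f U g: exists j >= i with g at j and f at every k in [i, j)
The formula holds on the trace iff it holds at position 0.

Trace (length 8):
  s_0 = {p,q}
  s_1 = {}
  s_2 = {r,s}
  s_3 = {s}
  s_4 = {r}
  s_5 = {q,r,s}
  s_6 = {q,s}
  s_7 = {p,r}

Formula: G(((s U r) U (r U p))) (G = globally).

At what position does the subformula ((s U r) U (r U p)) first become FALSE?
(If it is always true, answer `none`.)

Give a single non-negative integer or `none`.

s_0={p,q}: ((s U r) U (r U p))=True (s U r)=False s=False r=False (r U p)=True p=True
s_1={}: ((s U r) U (r U p))=False (s U r)=False s=False r=False (r U p)=False p=False
s_2={r,s}: ((s U r) U (r U p))=True (s U r)=True s=True r=True (r U p)=False p=False
s_3={s}: ((s U r) U (r U p))=True (s U r)=True s=True r=False (r U p)=False p=False
s_4={r}: ((s U r) U (r U p))=True (s U r)=True s=False r=True (r U p)=False p=False
s_5={q,r,s}: ((s U r) U (r U p))=True (s U r)=True s=True r=True (r U p)=False p=False
s_6={q,s}: ((s U r) U (r U p))=True (s U r)=True s=True r=False (r U p)=False p=False
s_7={p,r}: ((s U r) U (r U p))=True (s U r)=True s=False r=True (r U p)=True p=True
G(((s U r) U (r U p))) holds globally = False
First violation at position 1.

Answer: 1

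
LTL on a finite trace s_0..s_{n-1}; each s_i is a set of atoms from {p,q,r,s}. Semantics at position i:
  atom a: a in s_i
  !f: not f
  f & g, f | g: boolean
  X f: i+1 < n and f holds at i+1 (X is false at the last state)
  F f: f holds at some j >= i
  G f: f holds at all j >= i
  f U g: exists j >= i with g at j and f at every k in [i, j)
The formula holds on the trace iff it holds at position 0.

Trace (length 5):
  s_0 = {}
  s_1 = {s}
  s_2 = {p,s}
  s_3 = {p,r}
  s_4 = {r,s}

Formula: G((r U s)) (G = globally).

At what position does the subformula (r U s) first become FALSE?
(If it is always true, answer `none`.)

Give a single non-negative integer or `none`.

s_0={}: (r U s)=False r=False s=False
s_1={s}: (r U s)=True r=False s=True
s_2={p,s}: (r U s)=True r=False s=True
s_3={p,r}: (r U s)=True r=True s=False
s_4={r,s}: (r U s)=True r=True s=True
G((r U s)) holds globally = False
First violation at position 0.

Answer: 0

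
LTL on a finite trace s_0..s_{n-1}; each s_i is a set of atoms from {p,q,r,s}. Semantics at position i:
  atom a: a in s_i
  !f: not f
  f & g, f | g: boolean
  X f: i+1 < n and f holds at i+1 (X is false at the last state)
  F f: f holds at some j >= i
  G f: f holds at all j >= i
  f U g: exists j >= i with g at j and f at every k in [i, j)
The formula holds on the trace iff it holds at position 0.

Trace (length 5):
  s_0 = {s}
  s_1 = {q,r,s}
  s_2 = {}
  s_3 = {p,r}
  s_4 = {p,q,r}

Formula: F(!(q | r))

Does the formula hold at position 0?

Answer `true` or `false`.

Answer: true

Derivation:
s_0={s}: F(!(q | r))=True !(q | r)=True (q | r)=False q=False r=False
s_1={q,r,s}: F(!(q | r))=True !(q | r)=False (q | r)=True q=True r=True
s_2={}: F(!(q | r))=True !(q | r)=True (q | r)=False q=False r=False
s_3={p,r}: F(!(q | r))=False !(q | r)=False (q | r)=True q=False r=True
s_4={p,q,r}: F(!(q | r))=False !(q | r)=False (q | r)=True q=True r=True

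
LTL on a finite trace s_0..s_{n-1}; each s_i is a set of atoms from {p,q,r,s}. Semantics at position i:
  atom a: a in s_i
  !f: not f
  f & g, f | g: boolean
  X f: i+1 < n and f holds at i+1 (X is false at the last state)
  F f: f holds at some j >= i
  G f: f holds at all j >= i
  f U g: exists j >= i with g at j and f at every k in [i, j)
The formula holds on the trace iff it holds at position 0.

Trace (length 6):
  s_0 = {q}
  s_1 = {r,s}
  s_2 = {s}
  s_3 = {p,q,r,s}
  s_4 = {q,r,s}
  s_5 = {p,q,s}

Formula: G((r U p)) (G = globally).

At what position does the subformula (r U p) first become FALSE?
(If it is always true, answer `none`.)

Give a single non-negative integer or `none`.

s_0={q}: (r U p)=False r=False p=False
s_1={r,s}: (r U p)=False r=True p=False
s_2={s}: (r U p)=False r=False p=False
s_3={p,q,r,s}: (r U p)=True r=True p=True
s_4={q,r,s}: (r U p)=True r=True p=False
s_5={p,q,s}: (r U p)=True r=False p=True
G((r U p)) holds globally = False
First violation at position 0.

Answer: 0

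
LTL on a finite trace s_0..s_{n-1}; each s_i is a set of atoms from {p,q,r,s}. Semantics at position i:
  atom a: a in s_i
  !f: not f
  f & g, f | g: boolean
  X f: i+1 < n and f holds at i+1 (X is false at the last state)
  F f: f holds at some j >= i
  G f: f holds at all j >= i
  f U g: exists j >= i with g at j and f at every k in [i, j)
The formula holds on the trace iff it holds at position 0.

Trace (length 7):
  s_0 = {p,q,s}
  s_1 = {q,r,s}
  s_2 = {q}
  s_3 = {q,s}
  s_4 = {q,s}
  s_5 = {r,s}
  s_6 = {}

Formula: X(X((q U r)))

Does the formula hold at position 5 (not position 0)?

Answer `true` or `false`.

s_0={p,q,s}: X(X((q U r)))=True X((q U r))=True (q U r)=True q=True r=False
s_1={q,r,s}: X(X((q U r)))=True X((q U r))=True (q U r)=True q=True r=True
s_2={q}: X(X((q U r)))=True X((q U r))=True (q U r)=True q=True r=False
s_3={q,s}: X(X((q U r)))=True X((q U r))=True (q U r)=True q=True r=False
s_4={q,s}: X(X((q U r)))=False X((q U r))=True (q U r)=True q=True r=False
s_5={r,s}: X(X((q U r)))=False X((q U r))=False (q U r)=True q=False r=True
s_6={}: X(X((q U r)))=False X((q U r))=False (q U r)=False q=False r=False
Evaluating at position 5: result = False

Answer: false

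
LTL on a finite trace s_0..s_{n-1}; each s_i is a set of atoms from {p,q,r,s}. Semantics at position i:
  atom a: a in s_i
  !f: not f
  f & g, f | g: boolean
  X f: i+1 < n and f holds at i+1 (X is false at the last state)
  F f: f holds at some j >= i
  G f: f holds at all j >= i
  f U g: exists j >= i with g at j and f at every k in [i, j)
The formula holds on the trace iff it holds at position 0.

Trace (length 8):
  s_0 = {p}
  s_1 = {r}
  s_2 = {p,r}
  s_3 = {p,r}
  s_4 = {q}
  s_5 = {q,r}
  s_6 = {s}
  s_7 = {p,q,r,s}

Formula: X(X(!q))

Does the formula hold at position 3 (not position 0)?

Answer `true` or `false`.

Answer: false

Derivation:
s_0={p}: X(X(!q))=True X(!q)=True !q=True q=False
s_1={r}: X(X(!q))=True X(!q)=True !q=True q=False
s_2={p,r}: X(X(!q))=False X(!q)=True !q=True q=False
s_3={p,r}: X(X(!q))=False X(!q)=False !q=True q=False
s_4={q}: X(X(!q))=True X(!q)=False !q=False q=True
s_5={q,r}: X(X(!q))=False X(!q)=True !q=False q=True
s_6={s}: X(X(!q))=False X(!q)=False !q=True q=False
s_7={p,q,r,s}: X(X(!q))=False X(!q)=False !q=False q=True
Evaluating at position 3: result = False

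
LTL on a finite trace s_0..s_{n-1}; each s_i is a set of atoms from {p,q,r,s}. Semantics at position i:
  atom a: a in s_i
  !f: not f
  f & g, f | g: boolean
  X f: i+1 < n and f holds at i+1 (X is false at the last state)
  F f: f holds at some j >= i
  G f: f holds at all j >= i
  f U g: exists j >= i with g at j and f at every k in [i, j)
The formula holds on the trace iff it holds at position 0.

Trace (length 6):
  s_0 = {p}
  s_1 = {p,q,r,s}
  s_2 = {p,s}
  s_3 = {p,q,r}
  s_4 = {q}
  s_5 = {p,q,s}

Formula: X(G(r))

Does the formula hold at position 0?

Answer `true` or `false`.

s_0={p}: X(G(r))=False G(r)=False r=False
s_1={p,q,r,s}: X(G(r))=False G(r)=False r=True
s_2={p,s}: X(G(r))=False G(r)=False r=False
s_3={p,q,r}: X(G(r))=False G(r)=False r=True
s_4={q}: X(G(r))=False G(r)=False r=False
s_5={p,q,s}: X(G(r))=False G(r)=False r=False

Answer: false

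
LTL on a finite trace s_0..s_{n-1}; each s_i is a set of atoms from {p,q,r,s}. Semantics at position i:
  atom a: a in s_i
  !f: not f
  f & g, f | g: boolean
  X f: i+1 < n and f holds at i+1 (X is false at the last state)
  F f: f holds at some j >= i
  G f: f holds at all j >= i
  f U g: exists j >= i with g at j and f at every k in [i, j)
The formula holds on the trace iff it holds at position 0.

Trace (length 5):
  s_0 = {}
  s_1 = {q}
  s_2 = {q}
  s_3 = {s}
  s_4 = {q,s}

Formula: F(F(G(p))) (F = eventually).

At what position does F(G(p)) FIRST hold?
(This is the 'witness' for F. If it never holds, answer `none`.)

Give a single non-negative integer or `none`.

Answer: none

Derivation:
s_0={}: F(G(p))=False G(p)=False p=False
s_1={q}: F(G(p))=False G(p)=False p=False
s_2={q}: F(G(p))=False G(p)=False p=False
s_3={s}: F(G(p))=False G(p)=False p=False
s_4={q,s}: F(G(p))=False G(p)=False p=False
F(F(G(p))) does not hold (no witness exists).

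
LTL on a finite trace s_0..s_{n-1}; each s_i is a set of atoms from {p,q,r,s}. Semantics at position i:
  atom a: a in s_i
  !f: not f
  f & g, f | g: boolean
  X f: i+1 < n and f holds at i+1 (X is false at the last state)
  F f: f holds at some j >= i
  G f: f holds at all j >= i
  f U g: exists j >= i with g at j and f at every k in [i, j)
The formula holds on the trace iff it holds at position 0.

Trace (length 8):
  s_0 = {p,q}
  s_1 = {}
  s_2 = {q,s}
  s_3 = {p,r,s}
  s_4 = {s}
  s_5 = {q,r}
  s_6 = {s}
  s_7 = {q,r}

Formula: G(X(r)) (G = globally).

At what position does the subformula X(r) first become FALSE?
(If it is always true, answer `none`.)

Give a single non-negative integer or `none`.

Answer: 0

Derivation:
s_0={p,q}: X(r)=False r=False
s_1={}: X(r)=False r=False
s_2={q,s}: X(r)=True r=False
s_3={p,r,s}: X(r)=False r=True
s_4={s}: X(r)=True r=False
s_5={q,r}: X(r)=False r=True
s_6={s}: X(r)=True r=False
s_7={q,r}: X(r)=False r=True
G(X(r)) holds globally = False
First violation at position 0.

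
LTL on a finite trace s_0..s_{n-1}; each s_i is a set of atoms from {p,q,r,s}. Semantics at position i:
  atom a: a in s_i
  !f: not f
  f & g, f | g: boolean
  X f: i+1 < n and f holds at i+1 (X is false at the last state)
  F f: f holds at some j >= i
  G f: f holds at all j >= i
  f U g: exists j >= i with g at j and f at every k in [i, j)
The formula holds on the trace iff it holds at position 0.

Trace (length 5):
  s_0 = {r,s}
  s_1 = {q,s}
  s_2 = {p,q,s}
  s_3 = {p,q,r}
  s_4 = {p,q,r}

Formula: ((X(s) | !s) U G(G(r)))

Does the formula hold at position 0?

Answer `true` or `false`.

s_0={r,s}: ((X(s) | !s) U G(G(r)))=False (X(s) | !s)=True X(s)=True s=True !s=False G(G(r))=False G(r)=False r=True
s_1={q,s}: ((X(s) | !s) U G(G(r)))=False (X(s) | !s)=True X(s)=True s=True !s=False G(G(r))=False G(r)=False r=False
s_2={p,q,s}: ((X(s) | !s) U G(G(r)))=False (X(s) | !s)=False X(s)=False s=True !s=False G(G(r))=False G(r)=False r=False
s_3={p,q,r}: ((X(s) | !s) U G(G(r)))=True (X(s) | !s)=True X(s)=False s=False !s=True G(G(r))=True G(r)=True r=True
s_4={p,q,r}: ((X(s) | !s) U G(G(r)))=True (X(s) | !s)=True X(s)=False s=False !s=True G(G(r))=True G(r)=True r=True

Answer: false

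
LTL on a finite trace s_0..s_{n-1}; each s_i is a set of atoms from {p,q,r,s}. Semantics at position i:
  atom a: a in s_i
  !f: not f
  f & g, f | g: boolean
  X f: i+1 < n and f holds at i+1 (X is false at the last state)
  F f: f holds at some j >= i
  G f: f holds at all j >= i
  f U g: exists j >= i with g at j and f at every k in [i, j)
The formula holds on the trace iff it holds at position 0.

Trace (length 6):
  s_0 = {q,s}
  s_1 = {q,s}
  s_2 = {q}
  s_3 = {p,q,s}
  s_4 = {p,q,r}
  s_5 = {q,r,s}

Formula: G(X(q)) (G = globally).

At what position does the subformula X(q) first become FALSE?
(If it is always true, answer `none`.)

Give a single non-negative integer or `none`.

s_0={q,s}: X(q)=True q=True
s_1={q,s}: X(q)=True q=True
s_2={q}: X(q)=True q=True
s_3={p,q,s}: X(q)=True q=True
s_4={p,q,r}: X(q)=True q=True
s_5={q,r,s}: X(q)=False q=True
G(X(q)) holds globally = False
First violation at position 5.

Answer: 5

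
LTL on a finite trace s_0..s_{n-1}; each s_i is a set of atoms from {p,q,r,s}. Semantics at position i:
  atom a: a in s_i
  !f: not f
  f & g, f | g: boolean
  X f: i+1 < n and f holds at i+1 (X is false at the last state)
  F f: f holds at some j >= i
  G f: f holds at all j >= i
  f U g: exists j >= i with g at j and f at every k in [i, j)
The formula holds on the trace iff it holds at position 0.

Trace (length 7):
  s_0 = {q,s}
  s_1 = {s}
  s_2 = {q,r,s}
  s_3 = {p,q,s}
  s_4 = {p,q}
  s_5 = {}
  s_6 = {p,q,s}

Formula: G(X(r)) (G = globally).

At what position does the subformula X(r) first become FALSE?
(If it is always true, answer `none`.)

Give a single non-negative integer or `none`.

s_0={q,s}: X(r)=False r=False
s_1={s}: X(r)=True r=False
s_2={q,r,s}: X(r)=False r=True
s_3={p,q,s}: X(r)=False r=False
s_4={p,q}: X(r)=False r=False
s_5={}: X(r)=False r=False
s_6={p,q,s}: X(r)=False r=False
G(X(r)) holds globally = False
First violation at position 0.

Answer: 0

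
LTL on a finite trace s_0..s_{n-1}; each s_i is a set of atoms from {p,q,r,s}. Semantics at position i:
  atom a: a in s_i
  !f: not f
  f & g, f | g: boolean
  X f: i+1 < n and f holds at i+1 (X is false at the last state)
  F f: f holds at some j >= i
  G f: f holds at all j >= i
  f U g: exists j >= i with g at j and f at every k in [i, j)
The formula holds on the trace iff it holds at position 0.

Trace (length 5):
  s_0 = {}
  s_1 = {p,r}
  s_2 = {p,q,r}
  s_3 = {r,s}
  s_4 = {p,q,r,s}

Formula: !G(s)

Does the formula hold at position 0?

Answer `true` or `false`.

s_0={}: !G(s)=True G(s)=False s=False
s_1={p,r}: !G(s)=True G(s)=False s=False
s_2={p,q,r}: !G(s)=True G(s)=False s=False
s_3={r,s}: !G(s)=False G(s)=True s=True
s_4={p,q,r,s}: !G(s)=False G(s)=True s=True

Answer: true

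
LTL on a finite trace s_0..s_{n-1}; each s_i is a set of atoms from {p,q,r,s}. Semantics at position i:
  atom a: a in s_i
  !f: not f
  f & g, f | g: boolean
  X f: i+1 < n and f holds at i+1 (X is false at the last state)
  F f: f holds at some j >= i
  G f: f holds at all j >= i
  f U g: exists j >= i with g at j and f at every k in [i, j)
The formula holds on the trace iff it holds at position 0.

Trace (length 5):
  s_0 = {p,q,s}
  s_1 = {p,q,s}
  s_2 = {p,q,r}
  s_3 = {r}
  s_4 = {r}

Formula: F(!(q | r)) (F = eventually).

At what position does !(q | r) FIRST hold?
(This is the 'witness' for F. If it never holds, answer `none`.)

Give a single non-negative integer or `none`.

s_0={p,q,s}: !(q | r)=False (q | r)=True q=True r=False
s_1={p,q,s}: !(q | r)=False (q | r)=True q=True r=False
s_2={p,q,r}: !(q | r)=False (q | r)=True q=True r=True
s_3={r}: !(q | r)=False (q | r)=True q=False r=True
s_4={r}: !(q | r)=False (q | r)=True q=False r=True
F(!(q | r)) does not hold (no witness exists).

Answer: none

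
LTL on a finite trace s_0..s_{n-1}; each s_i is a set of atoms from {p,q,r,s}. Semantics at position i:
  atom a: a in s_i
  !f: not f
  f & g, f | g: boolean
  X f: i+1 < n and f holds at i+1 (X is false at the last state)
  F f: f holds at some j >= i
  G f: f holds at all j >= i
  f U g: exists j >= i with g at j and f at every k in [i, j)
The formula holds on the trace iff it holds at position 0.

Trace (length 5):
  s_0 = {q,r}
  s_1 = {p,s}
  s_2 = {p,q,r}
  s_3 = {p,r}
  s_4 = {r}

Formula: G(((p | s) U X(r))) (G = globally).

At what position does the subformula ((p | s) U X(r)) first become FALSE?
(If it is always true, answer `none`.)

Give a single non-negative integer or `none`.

Answer: 0

Derivation:
s_0={q,r}: ((p | s) U X(r))=False (p | s)=False p=False s=False X(r)=False r=True
s_1={p,s}: ((p | s) U X(r))=True (p | s)=True p=True s=True X(r)=True r=False
s_2={p,q,r}: ((p | s) U X(r))=True (p | s)=True p=True s=False X(r)=True r=True
s_3={p,r}: ((p | s) U X(r))=True (p | s)=True p=True s=False X(r)=True r=True
s_4={r}: ((p | s) U X(r))=False (p | s)=False p=False s=False X(r)=False r=True
G(((p | s) U X(r))) holds globally = False
First violation at position 0.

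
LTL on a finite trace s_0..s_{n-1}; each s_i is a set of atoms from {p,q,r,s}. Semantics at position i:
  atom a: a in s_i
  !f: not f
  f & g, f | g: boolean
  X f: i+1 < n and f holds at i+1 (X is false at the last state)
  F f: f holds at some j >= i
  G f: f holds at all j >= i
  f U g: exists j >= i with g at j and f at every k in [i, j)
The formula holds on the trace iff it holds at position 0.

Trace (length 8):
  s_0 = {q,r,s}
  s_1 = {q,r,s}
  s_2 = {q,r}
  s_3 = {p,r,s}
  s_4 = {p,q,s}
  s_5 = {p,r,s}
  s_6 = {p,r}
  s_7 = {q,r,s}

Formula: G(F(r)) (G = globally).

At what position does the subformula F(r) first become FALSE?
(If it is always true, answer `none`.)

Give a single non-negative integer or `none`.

Answer: none

Derivation:
s_0={q,r,s}: F(r)=True r=True
s_1={q,r,s}: F(r)=True r=True
s_2={q,r}: F(r)=True r=True
s_3={p,r,s}: F(r)=True r=True
s_4={p,q,s}: F(r)=True r=False
s_5={p,r,s}: F(r)=True r=True
s_6={p,r}: F(r)=True r=True
s_7={q,r,s}: F(r)=True r=True
G(F(r)) holds globally = True
No violation — formula holds at every position.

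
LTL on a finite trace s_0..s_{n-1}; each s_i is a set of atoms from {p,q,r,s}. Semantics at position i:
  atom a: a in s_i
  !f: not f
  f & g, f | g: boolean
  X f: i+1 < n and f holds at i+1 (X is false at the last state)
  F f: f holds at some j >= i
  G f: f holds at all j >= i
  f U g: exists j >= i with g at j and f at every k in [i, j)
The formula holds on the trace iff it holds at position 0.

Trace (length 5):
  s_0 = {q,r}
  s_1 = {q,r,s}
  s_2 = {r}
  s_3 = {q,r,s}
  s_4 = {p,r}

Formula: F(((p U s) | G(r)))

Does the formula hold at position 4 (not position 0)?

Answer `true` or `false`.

s_0={q,r}: F(((p U s) | G(r)))=True ((p U s) | G(r))=True (p U s)=False p=False s=False G(r)=True r=True
s_1={q,r,s}: F(((p U s) | G(r)))=True ((p U s) | G(r))=True (p U s)=True p=False s=True G(r)=True r=True
s_2={r}: F(((p U s) | G(r)))=True ((p U s) | G(r))=True (p U s)=False p=False s=False G(r)=True r=True
s_3={q,r,s}: F(((p U s) | G(r)))=True ((p U s) | G(r))=True (p U s)=True p=False s=True G(r)=True r=True
s_4={p,r}: F(((p U s) | G(r)))=True ((p U s) | G(r))=True (p U s)=False p=True s=False G(r)=True r=True
Evaluating at position 4: result = True

Answer: true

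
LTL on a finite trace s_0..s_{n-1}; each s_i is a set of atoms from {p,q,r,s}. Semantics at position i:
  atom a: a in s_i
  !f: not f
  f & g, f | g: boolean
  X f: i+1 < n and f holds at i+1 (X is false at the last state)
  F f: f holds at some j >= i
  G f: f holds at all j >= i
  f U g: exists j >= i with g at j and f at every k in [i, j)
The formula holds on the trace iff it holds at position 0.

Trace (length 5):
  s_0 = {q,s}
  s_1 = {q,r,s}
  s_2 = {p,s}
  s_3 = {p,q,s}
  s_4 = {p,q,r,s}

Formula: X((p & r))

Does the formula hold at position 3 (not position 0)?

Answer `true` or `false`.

s_0={q,s}: X((p & r))=False (p & r)=False p=False r=False
s_1={q,r,s}: X((p & r))=False (p & r)=False p=False r=True
s_2={p,s}: X((p & r))=False (p & r)=False p=True r=False
s_3={p,q,s}: X((p & r))=True (p & r)=False p=True r=False
s_4={p,q,r,s}: X((p & r))=False (p & r)=True p=True r=True
Evaluating at position 3: result = True

Answer: true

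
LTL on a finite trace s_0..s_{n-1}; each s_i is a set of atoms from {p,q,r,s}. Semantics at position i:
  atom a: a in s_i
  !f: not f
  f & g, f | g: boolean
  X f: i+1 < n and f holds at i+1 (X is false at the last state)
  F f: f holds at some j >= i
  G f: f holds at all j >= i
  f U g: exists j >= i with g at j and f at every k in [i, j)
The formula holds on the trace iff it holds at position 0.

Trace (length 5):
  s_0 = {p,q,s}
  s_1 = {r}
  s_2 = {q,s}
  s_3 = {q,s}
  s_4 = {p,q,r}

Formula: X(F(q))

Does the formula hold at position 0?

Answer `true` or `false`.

s_0={p,q,s}: X(F(q))=True F(q)=True q=True
s_1={r}: X(F(q))=True F(q)=True q=False
s_2={q,s}: X(F(q))=True F(q)=True q=True
s_3={q,s}: X(F(q))=True F(q)=True q=True
s_4={p,q,r}: X(F(q))=False F(q)=True q=True

Answer: true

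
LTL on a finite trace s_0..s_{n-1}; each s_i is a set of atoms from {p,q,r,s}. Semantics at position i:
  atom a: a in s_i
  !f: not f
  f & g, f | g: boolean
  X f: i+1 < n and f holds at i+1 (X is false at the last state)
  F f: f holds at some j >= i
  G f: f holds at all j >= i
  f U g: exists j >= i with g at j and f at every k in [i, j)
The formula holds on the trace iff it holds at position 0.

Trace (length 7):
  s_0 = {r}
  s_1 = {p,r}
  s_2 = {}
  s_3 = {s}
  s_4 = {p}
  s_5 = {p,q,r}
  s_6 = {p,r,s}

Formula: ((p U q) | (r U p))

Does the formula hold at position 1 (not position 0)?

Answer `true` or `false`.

s_0={r}: ((p U q) | (r U p))=True (p U q)=False p=False q=False (r U p)=True r=True
s_1={p,r}: ((p U q) | (r U p))=True (p U q)=False p=True q=False (r U p)=True r=True
s_2={}: ((p U q) | (r U p))=False (p U q)=False p=False q=False (r U p)=False r=False
s_3={s}: ((p U q) | (r U p))=False (p U q)=False p=False q=False (r U p)=False r=False
s_4={p}: ((p U q) | (r U p))=True (p U q)=True p=True q=False (r U p)=True r=False
s_5={p,q,r}: ((p U q) | (r U p))=True (p U q)=True p=True q=True (r U p)=True r=True
s_6={p,r,s}: ((p U q) | (r U p))=True (p U q)=False p=True q=False (r U p)=True r=True
Evaluating at position 1: result = True

Answer: true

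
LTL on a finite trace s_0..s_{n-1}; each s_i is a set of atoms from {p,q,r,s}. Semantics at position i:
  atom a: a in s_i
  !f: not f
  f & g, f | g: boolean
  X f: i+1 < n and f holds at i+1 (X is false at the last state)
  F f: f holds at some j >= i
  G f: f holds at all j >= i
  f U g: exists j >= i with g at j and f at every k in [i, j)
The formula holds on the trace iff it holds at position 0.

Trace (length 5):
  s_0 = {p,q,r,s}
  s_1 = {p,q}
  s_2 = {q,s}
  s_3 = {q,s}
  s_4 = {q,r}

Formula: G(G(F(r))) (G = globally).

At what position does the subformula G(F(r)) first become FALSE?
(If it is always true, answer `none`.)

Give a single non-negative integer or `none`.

Answer: none

Derivation:
s_0={p,q,r,s}: G(F(r))=True F(r)=True r=True
s_1={p,q}: G(F(r))=True F(r)=True r=False
s_2={q,s}: G(F(r))=True F(r)=True r=False
s_3={q,s}: G(F(r))=True F(r)=True r=False
s_4={q,r}: G(F(r))=True F(r)=True r=True
G(G(F(r))) holds globally = True
No violation — formula holds at every position.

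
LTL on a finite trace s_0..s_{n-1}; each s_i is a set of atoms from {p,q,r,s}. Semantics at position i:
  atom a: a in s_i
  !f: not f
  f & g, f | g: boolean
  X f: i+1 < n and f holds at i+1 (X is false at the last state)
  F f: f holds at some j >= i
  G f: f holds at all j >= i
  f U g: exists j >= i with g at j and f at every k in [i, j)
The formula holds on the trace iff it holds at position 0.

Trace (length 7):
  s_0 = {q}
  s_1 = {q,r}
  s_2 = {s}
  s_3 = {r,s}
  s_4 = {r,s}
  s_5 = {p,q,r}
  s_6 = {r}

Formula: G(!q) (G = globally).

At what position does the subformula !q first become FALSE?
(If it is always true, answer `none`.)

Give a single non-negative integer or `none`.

s_0={q}: !q=False q=True
s_1={q,r}: !q=False q=True
s_2={s}: !q=True q=False
s_3={r,s}: !q=True q=False
s_4={r,s}: !q=True q=False
s_5={p,q,r}: !q=False q=True
s_6={r}: !q=True q=False
G(!q) holds globally = False
First violation at position 0.

Answer: 0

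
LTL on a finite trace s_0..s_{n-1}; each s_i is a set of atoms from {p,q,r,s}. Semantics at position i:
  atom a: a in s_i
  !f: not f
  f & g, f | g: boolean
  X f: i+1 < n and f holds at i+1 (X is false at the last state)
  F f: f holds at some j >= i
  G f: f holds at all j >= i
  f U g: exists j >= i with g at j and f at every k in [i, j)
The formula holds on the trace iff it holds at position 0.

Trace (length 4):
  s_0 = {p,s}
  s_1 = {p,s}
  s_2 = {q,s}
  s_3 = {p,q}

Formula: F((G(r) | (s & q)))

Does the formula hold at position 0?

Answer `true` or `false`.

s_0={p,s}: F((G(r) | (s & q)))=True (G(r) | (s & q))=False G(r)=False r=False (s & q)=False s=True q=False
s_1={p,s}: F((G(r) | (s & q)))=True (G(r) | (s & q))=False G(r)=False r=False (s & q)=False s=True q=False
s_2={q,s}: F((G(r) | (s & q)))=True (G(r) | (s & q))=True G(r)=False r=False (s & q)=True s=True q=True
s_3={p,q}: F((G(r) | (s & q)))=False (G(r) | (s & q))=False G(r)=False r=False (s & q)=False s=False q=True

Answer: true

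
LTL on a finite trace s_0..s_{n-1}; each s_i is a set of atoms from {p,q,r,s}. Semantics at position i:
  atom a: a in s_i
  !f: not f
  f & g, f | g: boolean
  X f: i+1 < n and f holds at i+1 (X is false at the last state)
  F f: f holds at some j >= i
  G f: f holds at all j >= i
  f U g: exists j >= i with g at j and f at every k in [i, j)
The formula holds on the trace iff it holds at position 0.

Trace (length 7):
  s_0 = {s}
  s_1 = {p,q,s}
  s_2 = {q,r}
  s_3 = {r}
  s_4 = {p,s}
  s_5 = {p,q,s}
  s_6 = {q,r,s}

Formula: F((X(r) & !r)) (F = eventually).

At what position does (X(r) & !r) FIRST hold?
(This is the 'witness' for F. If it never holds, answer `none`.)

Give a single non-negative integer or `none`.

s_0={s}: (X(r) & !r)=False X(r)=False r=False !r=True
s_1={p,q,s}: (X(r) & !r)=True X(r)=True r=False !r=True
s_2={q,r}: (X(r) & !r)=False X(r)=True r=True !r=False
s_3={r}: (X(r) & !r)=False X(r)=False r=True !r=False
s_4={p,s}: (X(r) & !r)=False X(r)=False r=False !r=True
s_5={p,q,s}: (X(r) & !r)=True X(r)=True r=False !r=True
s_6={q,r,s}: (X(r) & !r)=False X(r)=False r=True !r=False
F((X(r) & !r)) holds; first witness at position 1.

Answer: 1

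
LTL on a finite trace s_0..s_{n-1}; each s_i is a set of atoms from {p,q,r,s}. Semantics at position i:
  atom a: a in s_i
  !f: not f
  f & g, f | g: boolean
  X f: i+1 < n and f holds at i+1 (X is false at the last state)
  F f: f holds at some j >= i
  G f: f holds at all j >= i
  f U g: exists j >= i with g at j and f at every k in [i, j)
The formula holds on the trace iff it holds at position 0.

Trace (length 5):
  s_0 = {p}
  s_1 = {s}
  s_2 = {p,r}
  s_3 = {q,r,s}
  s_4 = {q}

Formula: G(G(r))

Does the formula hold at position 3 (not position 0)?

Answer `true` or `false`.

s_0={p}: G(G(r))=False G(r)=False r=False
s_1={s}: G(G(r))=False G(r)=False r=False
s_2={p,r}: G(G(r))=False G(r)=False r=True
s_3={q,r,s}: G(G(r))=False G(r)=False r=True
s_4={q}: G(G(r))=False G(r)=False r=False
Evaluating at position 3: result = False

Answer: false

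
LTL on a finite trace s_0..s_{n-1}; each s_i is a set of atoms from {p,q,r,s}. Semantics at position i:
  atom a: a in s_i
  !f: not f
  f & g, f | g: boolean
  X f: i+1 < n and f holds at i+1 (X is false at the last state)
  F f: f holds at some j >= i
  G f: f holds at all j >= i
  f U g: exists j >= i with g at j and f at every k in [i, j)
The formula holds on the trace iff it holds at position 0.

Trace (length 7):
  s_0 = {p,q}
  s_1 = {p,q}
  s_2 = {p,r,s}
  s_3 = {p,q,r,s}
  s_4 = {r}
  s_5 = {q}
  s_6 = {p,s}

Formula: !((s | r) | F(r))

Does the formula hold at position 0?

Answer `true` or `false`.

Answer: false

Derivation:
s_0={p,q}: !((s | r) | F(r))=False ((s | r) | F(r))=True (s | r)=False s=False r=False F(r)=True
s_1={p,q}: !((s | r) | F(r))=False ((s | r) | F(r))=True (s | r)=False s=False r=False F(r)=True
s_2={p,r,s}: !((s | r) | F(r))=False ((s | r) | F(r))=True (s | r)=True s=True r=True F(r)=True
s_3={p,q,r,s}: !((s | r) | F(r))=False ((s | r) | F(r))=True (s | r)=True s=True r=True F(r)=True
s_4={r}: !((s | r) | F(r))=False ((s | r) | F(r))=True (s | r)=True s=False r=True F(r)=True
s_5={q}: !((s | r) | F(r))=True ((s | r) | F(r))=False (s | r)=False s=False r=False F(r)=False
s_6={p,s}: !((s | r) | F(r))=False ((s | r) | F(r))=True (s | r)=True s=True r=False F(r)=False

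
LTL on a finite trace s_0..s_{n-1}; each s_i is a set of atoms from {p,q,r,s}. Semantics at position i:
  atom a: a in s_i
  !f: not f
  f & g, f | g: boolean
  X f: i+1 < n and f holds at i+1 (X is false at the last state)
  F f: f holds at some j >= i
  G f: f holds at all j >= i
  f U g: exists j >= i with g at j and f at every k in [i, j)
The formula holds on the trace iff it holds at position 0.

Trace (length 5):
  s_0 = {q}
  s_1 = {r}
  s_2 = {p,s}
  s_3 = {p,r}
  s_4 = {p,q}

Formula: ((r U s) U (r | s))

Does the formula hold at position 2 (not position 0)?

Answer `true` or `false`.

Answer: true

Derivation:
s_0={q}: ((r U s) U (r | s))=False (r U s)=False r=False s=False (r | s)=False
s_1={r}: ((r U s) U (r | s))=True (r U s)=True r=True s=False (r | s)=True
s_2={p,s}: ((r U s) U (r | s))=True (r U s)=True r=False s=True (r | s)=True
s_3={p,r}: ((r U s) U (r | s))=True (r U s)=False r=True s=False (r | s)=True
s_4={p,q}: ((r U s) U (r | s))=False (r U s)=False r=False s=False (r | s)=False
Evaluating at position 2: result = True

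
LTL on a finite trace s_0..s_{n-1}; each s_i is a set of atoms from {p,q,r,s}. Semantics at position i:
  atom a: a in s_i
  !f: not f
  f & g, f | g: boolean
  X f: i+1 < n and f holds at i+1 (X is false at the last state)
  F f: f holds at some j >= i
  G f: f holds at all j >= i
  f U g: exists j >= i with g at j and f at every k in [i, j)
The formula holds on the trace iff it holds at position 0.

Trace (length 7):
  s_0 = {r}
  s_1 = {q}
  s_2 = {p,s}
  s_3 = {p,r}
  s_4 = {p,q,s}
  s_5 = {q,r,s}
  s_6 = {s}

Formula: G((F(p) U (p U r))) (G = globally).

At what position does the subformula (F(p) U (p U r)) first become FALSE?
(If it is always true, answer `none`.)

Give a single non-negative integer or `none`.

Answer: 6

Derivation:
s_0={r}: (F(p) U (p U r))=True F(p)=True p=False (p U r)=True r=True
s_1={q}: (F(p) U (p U r))=True F(p)=True p=False (p U r)=False r=False
s_2={p,s}: (F(p) U (p U r))=True F(p)=True p=True (p U r)=True r=False
s_3={p,r}: (F(p) U (p U r))=True F(p)=True p=True (p U r)=True r=True
s_4={p,q,s}: (F(p) U (p U r))=True F(p)=True p=True (p U r)=True r=False
s_5={q,r,s}: (F(p) U (p U r))=True F(p)=False p=False (p U r)=True r=True
s_6={s}: (F(p) U (p U r))=False F(p)=False p=False (p U r)=False r=False
G((F(p) U (p U r))) holds globally = False
First violation at position 6.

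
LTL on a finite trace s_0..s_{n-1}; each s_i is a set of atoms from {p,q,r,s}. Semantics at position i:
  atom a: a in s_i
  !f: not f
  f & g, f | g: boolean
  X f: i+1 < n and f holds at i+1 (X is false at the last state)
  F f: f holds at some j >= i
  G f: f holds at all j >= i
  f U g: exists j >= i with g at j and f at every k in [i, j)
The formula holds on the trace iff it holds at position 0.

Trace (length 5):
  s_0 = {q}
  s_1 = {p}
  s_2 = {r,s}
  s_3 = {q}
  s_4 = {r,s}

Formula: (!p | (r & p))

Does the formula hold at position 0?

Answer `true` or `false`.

Answer: true

Derivation:
s_0={q}: (!p | (r & p))=True !p=True p=False (r & p)=False r=False
s_1={p}: (!p | (r & p))=False !p=False p=True (r & p)=False r=False
s_2={r,s}: (!p | (r & p))=True !p=True p=False (r & p)=False r=True
s_3={q}: (!p | (r & p))=True !p=True p=False (r & p)=False r=False
s_4={r,s}: (!p | (r & p))=True !p=True p=False (r & p)=False r=True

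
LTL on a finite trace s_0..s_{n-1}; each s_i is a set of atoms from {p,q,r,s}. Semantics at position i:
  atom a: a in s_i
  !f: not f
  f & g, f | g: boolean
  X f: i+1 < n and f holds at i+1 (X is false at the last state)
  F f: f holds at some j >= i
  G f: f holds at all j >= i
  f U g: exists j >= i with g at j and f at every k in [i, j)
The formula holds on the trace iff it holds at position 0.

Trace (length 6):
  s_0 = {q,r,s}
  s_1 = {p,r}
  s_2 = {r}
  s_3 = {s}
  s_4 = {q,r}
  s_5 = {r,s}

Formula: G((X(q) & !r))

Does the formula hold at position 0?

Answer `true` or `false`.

s_0={q,r,s}: G((X(q) & !r))=False (X(q) & !r)=False X(q)=False q=True !r=False r=True
s_1={p,r}: G((X(q) & !r))=False (X(q) & !r)=False X(q)=False q=False !r=False r=True
s_2={r}: G((X(q) & !r))=False (X(q) & !r)=False X(q)=False q=False !r=False r=True
s_3={s}: G((X(q) & !r))=False (X(q) & !r)=True X(q)=True q=False !r=True r=False
s_4={q,r}: G((X(q) & !r))=False (X(q) & !r)=False X(q)=False q=True !r=False r=True
s_5={r,s}: G((X(q) & !r))=False (X(q) & !r)=False X(q)=False q=False !r=False r=True

Answer: false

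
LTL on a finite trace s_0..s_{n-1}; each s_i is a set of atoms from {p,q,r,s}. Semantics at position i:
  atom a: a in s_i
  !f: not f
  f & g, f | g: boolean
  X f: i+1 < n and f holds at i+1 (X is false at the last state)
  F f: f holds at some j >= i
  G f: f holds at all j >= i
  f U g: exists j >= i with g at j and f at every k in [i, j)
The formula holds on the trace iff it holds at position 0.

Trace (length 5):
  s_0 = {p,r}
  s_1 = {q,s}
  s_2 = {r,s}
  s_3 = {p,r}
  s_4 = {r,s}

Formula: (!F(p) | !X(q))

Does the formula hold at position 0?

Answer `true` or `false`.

Answer: false

Derivation:
s_0={p,r}: (!F(p) | !X(q))=False !F(p)=False F(p)=True p=True !X(q)=False X(q)=True q=False
s_1={q,s}: (!F(p) | !X(q))=True !F(p)=False F(p)=True p=False !X(q)=True X(q)=False q=True
s_2={r,s}: (!F(p) | !X(q))=True !F(p)=False F(p)=True p=False !X(q)=True X(q)=False q=False
s_3={p,r}: (!F(p) | !X(q))=True !F(p)=False F(p)=True p=True !X(q)=True X(q)=False q=False
s_4={r,s}: (!F(p) | !X(q))=True !F(p)=True F(p)=False p=False !X(q)=True X(q)=False q=False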